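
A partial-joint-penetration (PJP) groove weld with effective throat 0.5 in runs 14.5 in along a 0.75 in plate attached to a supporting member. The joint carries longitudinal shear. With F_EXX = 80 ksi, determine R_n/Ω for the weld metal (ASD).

Effective throat (given) t_e = 0.5 in.
A_we = 0.5 × 14.5 = 7.25 in².
F_nw = 0.6 F_EXX = 48 ksi.
R_n/Ω = (48 × 7.25) / 2.0 = 174 kips.

R_n/Ω ≈ 174 kips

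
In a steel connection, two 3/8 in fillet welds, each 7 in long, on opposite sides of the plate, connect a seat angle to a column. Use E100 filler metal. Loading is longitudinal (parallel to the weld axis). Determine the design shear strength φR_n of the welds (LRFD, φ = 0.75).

E100XX → F_EXX = 100 ksi.
Effective throat t_e = 0.707 × 0.375 = 0.2651 in.
Total length L = 14 in; A_we = 0.2651 × 14 = 3.712 in².
F_nw = 0.6 F_EXX = 0.6 × 100 = 60 ksi.
φR_n = 0.75 × 60 × 3.712 = 167 kip.

φR_n ≈ 167 kip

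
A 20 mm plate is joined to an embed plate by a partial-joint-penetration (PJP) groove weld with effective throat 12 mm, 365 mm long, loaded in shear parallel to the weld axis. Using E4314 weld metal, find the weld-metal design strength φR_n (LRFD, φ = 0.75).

E43XX → F_EXX = 430 MPa.
Effective throat (given) t_e = 12 mm.
A_we = 12 × 365 = 4380 mm².
F_nw = 0.6 F_EXX = 258 MPa.
φR_n = 0.75 × 258 × 4380 × 10⁻³ = 847.5 kN.

φR_n ≈ 848 kN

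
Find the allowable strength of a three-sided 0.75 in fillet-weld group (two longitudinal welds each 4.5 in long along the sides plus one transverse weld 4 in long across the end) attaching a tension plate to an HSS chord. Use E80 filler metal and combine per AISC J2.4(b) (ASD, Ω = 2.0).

E80XX → F_EXX = 80 ksi.
t_e = 0.707 × 0.75 = 0.5302 in.
R_nwl = 0.6 × 80 × 0.5302 × 9 = 229.1 kips (longitudinal, 2 welds).
R_nwt = 0.6 × 80 × 0.5302 × 4 = 101.8 kips (transverse, base value).
(i) R_nwl + R_nwt = 330.9 kips; (ii) 0.85 R_nwl + 1.5 R_nwt = 347.4 kips.
R_n = max = 347.4 kips [governs: (ii)]; R_n/Ω = 173.7 kips.

R_n/Ω ≈ 174 kips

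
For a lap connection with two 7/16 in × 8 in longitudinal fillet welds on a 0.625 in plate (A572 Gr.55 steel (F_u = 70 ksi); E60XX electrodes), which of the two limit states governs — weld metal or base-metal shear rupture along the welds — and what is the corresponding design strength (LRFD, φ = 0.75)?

φR_n ≈ 134 kips (weld metal governs)

E60XX → F_EXX = 60 ksi.
t_e = 0.707 × 0.4375 = 0.3093 in; L = 16 in.
Weld metal: φR_n = 0.75 × 0.6 × 60 × 0.3093 × 16 = 133.6 kips.
Base metal (shear rupture): φR_n = 0.75 × 0.6 × 70 × 0.625 × 16 = 315 kips.
Governing: weld metal.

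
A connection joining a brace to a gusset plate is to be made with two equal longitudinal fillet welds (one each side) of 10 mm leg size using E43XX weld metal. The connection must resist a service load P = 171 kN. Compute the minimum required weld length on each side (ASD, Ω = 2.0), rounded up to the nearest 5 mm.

E43XX → F_EXX = 430 MPa.
Throat t_e = 0.707 × 10 = 7.07 mm.
r_n/Ω = (0.6 × 430 × 7.07) / 2.0 = 912 N/mm = 0.912 kN/mm.
L_req = P / (r_n/Ω) = 171 / 0.912 = 187.5 mm total.
Per side: 187.5 / 2 = 93.75 mm.
Round up → use L = 95 mm on each side.

L = 95 mm on each side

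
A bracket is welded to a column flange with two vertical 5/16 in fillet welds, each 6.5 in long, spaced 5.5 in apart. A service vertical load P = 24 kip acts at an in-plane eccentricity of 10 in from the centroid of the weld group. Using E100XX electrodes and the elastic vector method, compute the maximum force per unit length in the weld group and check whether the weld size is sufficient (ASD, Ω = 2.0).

E100XX → F_EXX = 100 ksi.
Total weld length L_w = 13 in. Treat welds as unit-width lines.
Polar moment about centroid: J = 2[d³/12 + d(b/2)²] = 2[6.5³/12 + 6.5×2.75²] = 144.1 in³.
Direct shear f_v = P/L_w = 24 / 13 = 1.846 kip/in (vertical).
Torsion M = P·e = 24 × 10 = 240 kip·in.
Critical point at (x, y) = (2.75, 3.25) from centroid. f_tx = M·y/J = 5.414 kip/in; f_ty = M·x/J = 4.581 kip/in.
Resultant f_max = √[f_tx² + (f_v + f_ty)²] = √[5.414² + (1.846 + 4.581)²] = 8.403 kip/in.
Capacity per unit length: r_n/Ω = (1/2.0) × 0.6 × 100 × (0.707 × 0.3125) = 6.628 kip/in.
8.403 > 6.628 → NOT adequate.

f_max ≈ 8.4 kip/in; NOT adequate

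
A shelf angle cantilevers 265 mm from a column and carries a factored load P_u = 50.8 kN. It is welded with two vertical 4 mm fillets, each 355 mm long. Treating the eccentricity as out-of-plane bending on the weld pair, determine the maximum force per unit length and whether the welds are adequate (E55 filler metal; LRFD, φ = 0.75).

f_max ≈ 328 N/mm; adequate

E55XX → F_EXX = 550 MPa.
L_w = 2 × 355 = 710 mm; section modulus (unit throat) S = 2 × L²/6 = 42010 mm².
Direct shear f_v = P/L_w = 50.8×10³/710 = 71.55 N/mm.
Moment M = P × e = 50.8×10³ × 265 = 13462000 N·mm; bending f_b = M/S = 320.5 N/mm.
f_max = √(f_v² + f_b²) = √(71.55² + 320.5²) = 328.4 N/mm.
φr_n = 0.75 × 0.6 × 550 × (0.707 × 4) = 699.9 N/mm → adequate.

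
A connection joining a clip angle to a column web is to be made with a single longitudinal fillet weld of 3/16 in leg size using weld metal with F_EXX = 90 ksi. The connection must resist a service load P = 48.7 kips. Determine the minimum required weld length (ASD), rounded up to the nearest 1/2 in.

L = 14 in

Throat t_e = 0.707 × 0.1875 = 0.1326 in.
r_n/Ω = (0.6 × 90 × 0.1326) / 2.0 = 3.579 kip/in.
L_req = P / (r_n/Ω) = 48.7 / 3.579 = 13.61 in total.
Round up → use L = 14 in.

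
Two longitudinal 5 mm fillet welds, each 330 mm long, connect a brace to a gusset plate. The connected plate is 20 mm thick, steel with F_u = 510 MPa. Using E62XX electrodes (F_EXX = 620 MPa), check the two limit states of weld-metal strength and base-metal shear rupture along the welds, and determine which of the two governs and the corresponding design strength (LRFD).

φR_n ≈ 651 kN (weld metal governs)

t_e = 0.707 × 5 = 3.535 mm; L = 660 mm.
Weld metal: φR_n = 0.75 × 0.6 × 620 × 3.535 × 660 × 10⁻³ = 650.9 kN.
Base metal (shear rupture): φR_n = 0.75 × 0.6 × 510 × 20 × 660 × 10⁻³ = 3029 kN.
Governing: weld metal.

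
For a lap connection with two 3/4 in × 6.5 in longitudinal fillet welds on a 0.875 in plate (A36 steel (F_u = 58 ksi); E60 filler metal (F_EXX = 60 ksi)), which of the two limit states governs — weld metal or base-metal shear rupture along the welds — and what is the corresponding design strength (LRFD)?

t_e = 0.707 × 0.75 = 0.5302 in; L = 13 in.
Weld metal: φR_n = 0.75 × 0.6 × 60 × 0.5302 × 13 = 186.1 kips.
Base metal (shear rupture): φR_n = 0.75 × 0.6 × 58 × 0.875 × 13 = 296.9 kips.
Governing: weld metal.

φR_n ≈ 186 kips (weld metal governs)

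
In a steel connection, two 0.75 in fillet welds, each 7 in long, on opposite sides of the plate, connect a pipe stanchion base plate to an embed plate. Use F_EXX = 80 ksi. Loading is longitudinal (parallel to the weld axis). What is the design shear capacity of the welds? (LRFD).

φR_n ≈ 267 kips

Effective throat t_e = 0.707 × 0.75 = 0.5302 in.
Total length L = 14 in; A_we = 0.5302 × 14 = 7.423 in².
F_nw = 0.6 F_EXX = 0.6 × 80 = 48 ksi.
φR_n = 0.75 × 48 × 7.423 = 267.2 kips.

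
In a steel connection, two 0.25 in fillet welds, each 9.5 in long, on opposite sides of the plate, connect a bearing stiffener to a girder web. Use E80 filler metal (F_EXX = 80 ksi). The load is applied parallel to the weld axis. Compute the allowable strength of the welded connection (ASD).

R_n/Ω ≈ 80.6 kip

Effective throat t_e = 0.707 × 0.25 = 0.1767 in.
Total length L = 19 in; A_we = 0.1767 × 19 = 3.358 in².
F_nw = 0.6 F_EXX = 0.6 × 80 = 48 ksi.
R_n = 48 × 3.358 = 161.2 kip; R_n/Ω = 161.2/2.0 = 80.6 kip.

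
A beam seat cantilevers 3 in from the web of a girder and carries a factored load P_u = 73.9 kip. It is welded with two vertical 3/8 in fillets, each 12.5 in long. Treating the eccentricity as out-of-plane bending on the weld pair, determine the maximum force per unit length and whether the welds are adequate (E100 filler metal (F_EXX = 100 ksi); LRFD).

L_w = 2 × 12.5 = 25 in; section modulus (unit throat) S = 2 × L²/6 = 52.08 in².
Direct shear f_v = P/L_w = 73.9/25 = 2.956 kip/in.
Moment M = P × e = 73.9 × 3 = 221.7 kip·in; bending f_b = M/S = 4.257 kip/in.
f_max = √(f_v² + f_b²) = √(2.956² + 4.257²) = 5.182 kip/in.
φr_n = 0.75 × 0.6 × 100 × (0.707 × 0.375) = 11.93 kip/in → adequate.

f_max ≈ 5.18 kip/in; adequate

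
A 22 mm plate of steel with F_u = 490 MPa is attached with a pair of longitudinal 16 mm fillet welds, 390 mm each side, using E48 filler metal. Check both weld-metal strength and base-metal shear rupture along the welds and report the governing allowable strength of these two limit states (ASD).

E48XX → F_EXX = 480 MPa.
t_e = 0.707 × 16 = 11.31 mm; L = 780 mm.
Weld metal: R_n/Ω = (1/2.0) × 0.6 × 480 × 11.31 × 780 × 10⁻³ = 1271 kN.
Base metal (shear rupture): R_n/Ω = (1/2.0) × 0.6 × 490 × 22 × 780 × 10⁻³ = 2523 kN.
Governing: weld metal.

R_n/Ω ≈ 1270 kN (weld metal governs)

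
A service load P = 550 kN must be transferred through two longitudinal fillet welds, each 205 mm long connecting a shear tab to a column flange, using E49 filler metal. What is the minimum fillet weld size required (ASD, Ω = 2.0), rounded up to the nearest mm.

E49XX → F_EXX = 490 MPa.
Total weld length L = 410 mm.
Required throat t_e = P × Ω / (0.6 F_EXX × L) = 550 × 2.0 / (0.6 × 490 × 410 × 10⁻³) = 9.126 mm.
Required leg w = t_e / 0.707 = 12.91 mm → use 13 mm.

w = 13 mm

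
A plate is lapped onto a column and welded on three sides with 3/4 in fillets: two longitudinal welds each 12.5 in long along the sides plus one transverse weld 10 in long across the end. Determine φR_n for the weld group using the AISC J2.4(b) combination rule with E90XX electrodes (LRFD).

E90XX → F_EXX = 90 ksi.
t_e = 0.707 × 0.75 = 0.5302 in.
R_nwl = 0.6 × 90 × 0.5302 × 25 = 715.8 kips (longitudinal, 2 welds).
R_nwt = 0.6 × 90 × 0.5302 × 10 = 286.3 kips (transverse, base value).
(i) R_nwl + R_nwt = 1002 kips; (ii) 0.85 R_nwl + 1.5 R_nwt = 1038 kips.
R_n = max = 1038 kips [governs: (ii)]; φR_n = 778.5 kips.

φR_n ≈ 778 kips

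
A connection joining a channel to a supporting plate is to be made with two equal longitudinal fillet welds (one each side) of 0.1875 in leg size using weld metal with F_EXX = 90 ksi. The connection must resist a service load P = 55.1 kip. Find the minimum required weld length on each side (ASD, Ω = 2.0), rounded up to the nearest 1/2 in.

Throat t_e = 0.707 × 0.1875 = 0.1326 in.
r_n/Ω = (0.6 × 90 × 0.1326) / 2.0 = 3.579 kip/in.
L_req = P / (r_n/Ω) = 55.1 / 3.579 = 15.39 in total.
Per side: 15.39 / 2 = 7.697 in.
Round up → use L = 8 in on each side.

L = 8 in on each side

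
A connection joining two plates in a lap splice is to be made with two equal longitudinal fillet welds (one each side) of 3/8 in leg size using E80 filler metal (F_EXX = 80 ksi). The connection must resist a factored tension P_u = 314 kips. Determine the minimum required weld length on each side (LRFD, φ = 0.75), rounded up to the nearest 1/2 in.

L = 16.5 in on each side

Throat t_e = 0.707 × 0.375 = 0.2651 in.
φr_n = 0.75 × 0.6 × 80 × 0.2651 = 9.544 kips/in.
L_req = P_u / φr_n = 314 / 9.544 = 32.9 in total.
Per side: 32.9 / 2 = 16.45 in.
Round up → use L = 16.5 in on each side.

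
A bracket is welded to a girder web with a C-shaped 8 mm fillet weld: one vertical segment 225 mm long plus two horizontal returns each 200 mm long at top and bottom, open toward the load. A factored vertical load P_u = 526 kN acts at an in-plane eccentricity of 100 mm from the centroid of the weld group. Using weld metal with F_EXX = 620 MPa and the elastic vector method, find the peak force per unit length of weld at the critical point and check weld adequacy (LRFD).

f_max ≈ 1790 N/mm; NOT adequate

Total weld length L_w = 625 mm. Treat welds as unit-width lines.
Centroid: x̄ = 2×200×100 / 625 = 64 mm from the vertical weld.
Polar moment about centroid: J = I_x + I_y = [225³/12 + 2×200×112.5²] + [225×64² + 2(200³/12 + 200×36²)] = 8785000 mm³.
Direct shear f_v = P/L_w = 526×10³ / 625 = 841.6 N/mm (vertical).
Torsion M = P·e = 526×10³ × 100 = 52600000 N·mm.
Critical point at (x, y) = (136, 112.5) from centroid. f_tx = M·y/J = 673.6 N/mm; f_ty = M·x/J = 814.3 N/mm.
Resultant f_max = √[f_tx² + (f_v + f_ty)²] = √[673.6² + (841.6 + 814.3)²] = 1788 N/mm.
Capacity per unit length: φr_n = 0.75 × 0.6 × 620 × (0.707 × 8) = 1578 N/mm.
1788 > 1578 → NOT adequate.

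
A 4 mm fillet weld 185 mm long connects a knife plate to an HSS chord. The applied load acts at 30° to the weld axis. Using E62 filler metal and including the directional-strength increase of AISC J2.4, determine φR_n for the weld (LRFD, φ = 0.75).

φR_n ≈ 172 kN

E62XX → F_EXX = 620 MPa.
t_e = 0.707 × 4 = 2.828 mm; A_we = 2.828 × 185 = 523.2 mm².
Directional factor: 1.0 + 0.5 sin^1.5(30°) = 1.177.
F_nw = 0.6 × 620 × 1.177 = 437.8 MPa.
φR_n = 0.75 × 437.8 × 523.2 × 10⁻³ = 171.8 kN.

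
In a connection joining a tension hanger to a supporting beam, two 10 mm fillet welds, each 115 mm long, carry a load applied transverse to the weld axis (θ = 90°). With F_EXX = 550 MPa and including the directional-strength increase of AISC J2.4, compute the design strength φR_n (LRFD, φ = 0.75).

φR_n ≈ 604 kN

t_e = 0.707 × 10 = 7.07 mm; A_we = 7.07 × 230 = 1626 mm².
Directional factor: 1.0 + 0.5 sin^1.5(90°) = 1.5.
F_nw = 0.6 × 550 × 1.5 = 495 MPa.
φR_n = 0.75 × 495 × 1626 × 10⁻³ = 603.7 kN.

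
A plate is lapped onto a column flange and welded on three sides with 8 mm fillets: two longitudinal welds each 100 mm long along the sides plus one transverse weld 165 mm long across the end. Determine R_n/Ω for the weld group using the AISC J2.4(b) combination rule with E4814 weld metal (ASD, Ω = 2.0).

E48XX → F_EXX = 480 MPa.
t_e = 0.707 × 8 = 5.656 mm.
R_nwl = 0.6 × 480 × 5.656 × 200 × 10⁻³ = 325.8 kN (longitudinal, 2 welds).
R_nwt = 0.6 × 480 × 5.656 × 165 × 10⁻³ = 268.8 kN (transverse, base value).
(i) R_nwl + R_nwt = 594.6 kN; (ii) 0.85 R_nwl + 1.5 R_nwt = 680.1 kN.
R_n = max = 680.1 kN [governs: (ii)]; R_n/Ω = 340 kN.

R_n/Ω ≈ 340 kN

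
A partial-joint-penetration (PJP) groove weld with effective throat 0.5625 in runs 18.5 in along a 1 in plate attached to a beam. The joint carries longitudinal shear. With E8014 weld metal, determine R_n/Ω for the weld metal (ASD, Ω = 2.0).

R_n/Ω ≈ 250 kips

E80XX → F_EXX = 80 ksi.
Effective throat (given) t_e = 0.5625 in.
A_we = 0.5625 × 18.5 = 10.41 in².
F_nw = 0.6 F_EXX = 48 ksi.
R_n/Ω = (48 × 10.41) / 2.0 = 249.8 kips.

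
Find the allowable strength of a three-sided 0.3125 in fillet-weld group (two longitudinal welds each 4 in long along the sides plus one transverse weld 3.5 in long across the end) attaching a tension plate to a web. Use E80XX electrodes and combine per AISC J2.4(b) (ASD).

R_n/Ω ≈ 63.9 kips

E80XX → F_EXX = 80 ksi.
t_e = 0.707 × 0.3125 = 0.2209 in.
R_nwl = 0.6 × 80 × 0.2209 × 8 = 84.84 kips (longitudinal, 2 welds).
R_nwt = 0.6 × 80 × 0.2209 × 3.5 = 37.12 kips (transverse, base value).
(i) R_nwl + R_nwt = 122 kips; (ii) 0.85 R_nwl + 1.5 R_nwt = 127.8 kips.
R_n = max = 127.8 kips [governs: (ii)]; R_n/Ω = 63.9 kips.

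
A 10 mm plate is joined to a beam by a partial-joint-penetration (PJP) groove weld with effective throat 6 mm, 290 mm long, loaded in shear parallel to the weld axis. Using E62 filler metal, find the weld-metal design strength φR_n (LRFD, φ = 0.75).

φR_n ≈ 485 kN

E62XX → F_EXX = 620 MPa.
Effective throat (given) t_e = 6 mm.
A_we = 6 × 290 = 1740 mm².
F_nw = 0.6 F_EXX = 372 MPa.
φR_n = 0.75 × 372 × 1740 × 10⁻³ = 485.5 kN.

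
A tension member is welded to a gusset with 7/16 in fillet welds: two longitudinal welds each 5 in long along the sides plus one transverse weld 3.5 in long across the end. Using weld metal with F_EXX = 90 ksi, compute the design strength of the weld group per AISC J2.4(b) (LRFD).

t_e = 0.707 × 0.4375 = 0.3093 in.
R_nwl = 0.6 × 90 × 0.3093 × 10 = 167 kips (longitudinal, 2 welds).
R_nwt = 0.6 × 90 × 0.3093 × 3.5 = 58.46 kips (transverse, base value).
(i) R_nwl + R_nwt = 225.5 kips; (ii) 0.85 R_nwl + 1.5 R_nwt = 229.7 kips.
R_n = max = 229.7 kips [governs: (ii)]; φR_n = 172.2 kips.

φR_n ≈ 172 kips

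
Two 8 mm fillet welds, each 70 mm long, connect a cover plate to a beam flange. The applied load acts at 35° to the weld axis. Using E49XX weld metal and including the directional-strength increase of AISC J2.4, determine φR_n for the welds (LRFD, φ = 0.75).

φR_n ≈ 213 kN

E49XX → F_EXX = 490 MPa.
t_e = 0.707 × 8 = 5.656 mm; A_we = 5.656 × 140 = 791.8 mm².
Directional factor: 1.0 + 0.5 sin^1.5(35°) = 1.217.
F_nw = 0.6 × 490 × 1.217 = 357.9 MPa.
φR_n = 0.75 × 357.9 × 791.8 × 10⁻³ = 212.5 kN.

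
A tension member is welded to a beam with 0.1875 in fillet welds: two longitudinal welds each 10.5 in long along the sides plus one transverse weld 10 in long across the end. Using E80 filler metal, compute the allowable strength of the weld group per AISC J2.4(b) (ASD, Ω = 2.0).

R_n/Ω ≈ 105 kip

E80XX → F_EXX = 80 ksi.
t_e = 0.707 × 0.1875 = 0.1326 in.
R_nwl = 0.6 × 80 × 0.1326 × 21 = 133.6 kip (longitudinal, 2 welds).
R_nwt = 0.6 × 80 × 0.1326 × 10 = 63.63 kip (transverse, base value).
(i) R_nwl + R_nwt = 197.3 kip; (ii) 0.85 R_nwl + 1.5 R_nwt = 209 kip.
R_n = max = 209 kip [governs: (ii)]; R_n/Ω = 104.5 kip.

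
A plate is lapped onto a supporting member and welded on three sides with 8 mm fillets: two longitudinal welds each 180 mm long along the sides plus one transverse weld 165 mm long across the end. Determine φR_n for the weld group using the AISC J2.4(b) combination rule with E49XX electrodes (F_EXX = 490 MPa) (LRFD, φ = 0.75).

φR_n ≈ 690 kN

t_e = 0.707 × 8 = 5.656 mm.
R_nwl = 0.6 × 490 × 5.656 × 360 × 10⁻³ = 598.6 kN (longitudinal, 2 welds).
R_nwt = 0.6 × 490 × 5.656 × 165 × 10⁻³ = 274.4 kN (transverse, base value).
(i) R_nwl + R_nwt = 873 kN; (ii) 0.85 R_nwl + 1.5 R_nwt = 920.4 kN.
R_n = max = 920.4 kN [governs: (ii)]; φR_n = 690.3 kN.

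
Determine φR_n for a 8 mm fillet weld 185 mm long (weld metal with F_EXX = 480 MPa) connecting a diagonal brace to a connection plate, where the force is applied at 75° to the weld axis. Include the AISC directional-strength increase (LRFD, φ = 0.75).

t_e = 0.707 × 8 = 5.656 mm; A_we = 5.656 × 185 = 1046 mm².
Directional factor: 1.0 + 0.5 sin^1.5(75°) = 1.475.
F_nw = 0.6 × 480 × 1.475 = 424.7 MPa.
φR_n = 0.75 × 424.7 × 1046 × 10⁻³ = 333.3 kN.

φR_n ≈ 333 kN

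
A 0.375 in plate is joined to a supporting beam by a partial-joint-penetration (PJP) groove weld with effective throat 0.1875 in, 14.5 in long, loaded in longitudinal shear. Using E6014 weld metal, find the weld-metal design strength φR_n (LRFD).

E60XX → F_EXX = 60 ksi.
Effective throat (given) t_e = 0.1875 in.
A_we = 0.1875 × 14.5 = 2.719 in².
F_nw = 0.6 F_EXX = 36 ksi.
φR_n = 0.75 × 36 × 2.719 = 73.41 kip.

φR_n ≈ 73.4 kip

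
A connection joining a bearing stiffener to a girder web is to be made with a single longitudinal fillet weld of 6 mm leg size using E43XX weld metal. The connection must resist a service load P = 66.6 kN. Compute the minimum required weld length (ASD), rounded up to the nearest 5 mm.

L = 125 mm

E43XX → F_EXX = 430 MPa.
Throat t_e = 0.707 × 6 = 4.242 mm.
r_n/Ω = (0.6 × 430 × 4.242) / 2.0 = 547.2 N/mm = 0.5472 kN/mm.
L_req = P / (r_n/Ω) = 66.6 / 0.5472 = 121.7 mm total.
Round up → use L = 125 mm.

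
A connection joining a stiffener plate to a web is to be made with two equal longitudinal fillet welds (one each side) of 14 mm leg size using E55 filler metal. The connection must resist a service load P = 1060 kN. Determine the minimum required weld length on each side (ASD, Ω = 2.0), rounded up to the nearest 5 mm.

E55XX → F_EXX = 550 MPa.
Throat t_e = 0.707 × 14 = 9.898 mm.
r_n/Ω = (0.6 × 550 × 9.898) / 2.0 = 1633 N/mm = 1.633 kN/mm.
L_req = P / (r_n/Ω) = 1060 / 1.633 = 649 mm total.
Per side: 649 / 2 = 324.5 mm.
Round up → use L = 325 mm on each side.

L = 325 mm on each side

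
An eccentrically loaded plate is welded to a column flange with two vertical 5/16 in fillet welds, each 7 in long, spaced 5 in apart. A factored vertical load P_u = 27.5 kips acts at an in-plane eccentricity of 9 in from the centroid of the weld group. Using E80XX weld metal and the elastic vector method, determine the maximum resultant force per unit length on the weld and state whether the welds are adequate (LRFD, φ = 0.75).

E80XX → F_EXX = 80 ksi.
Total weld length L_w = 14 in. Treat welds as unit-width lines.
Polar moment about centroid: J = 2[d³/12 + d(b/2)²] = 2[7³/12 + 7×2.5²] = 144.7 in³.
Direct shear f_v = P/L_w = 27.5 / 14 = 1.964 kip/in (vertical).
Torsion M = P·e = 27.5 × 9 = 247.5 kip·in.
Critical point at (x, y) = (2.5, 3.5) from centroid. f_tx = M·y/J = 5.988 kip/in; f_ty = M·x/J = 4.277 kip/in.
Resultant f_max = √[f_tx² + (f_v + f_ty)²] = √[5.988² + (1.964 + 4.277)²] = 8.649 kip/in.
Capacity per unit length: φr_n = 0.75 × 0.6 × 80 × (0.707 × 0.3125) = 7.954 kip/in.
8.649 > 7.954 → NOT adequate.

f_max ≈ 8.65 kip/in; NOT adequate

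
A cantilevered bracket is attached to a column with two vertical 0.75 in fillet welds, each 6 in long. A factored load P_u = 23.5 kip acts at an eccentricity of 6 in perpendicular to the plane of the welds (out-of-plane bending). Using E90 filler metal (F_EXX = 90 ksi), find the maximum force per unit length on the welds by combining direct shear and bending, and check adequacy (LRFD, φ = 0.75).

f_max ≈ 11.9 kip/in; adequate

L_w = 2 × 6 = 12 in; section modulus (unit throat) S = 2 × L²/6 = 12 in².
Direct shear f_v = P/L_w = 23.5/12 = 1.958 kip/in.
Moment M = P × e = 23.5 × 6 = 141 kip·in; bending f_b = M/S = 11.75 kip/in.
f_max = √(f_v² + f_b²) = √(1.958² + 11.75²) = 11.91 kip/in.
φr_n = 0.75 × 0.6 × 90 × (0.707 × 0.75) = 21.48 kip/in → adequate.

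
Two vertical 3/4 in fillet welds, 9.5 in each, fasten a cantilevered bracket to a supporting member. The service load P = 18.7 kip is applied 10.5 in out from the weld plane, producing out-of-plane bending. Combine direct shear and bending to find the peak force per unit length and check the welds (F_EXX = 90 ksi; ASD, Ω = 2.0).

L_w = 2 × 9.5 = 19 in; section modulus (unit throat) S = 2 × L²/6 = 30.08 in².
Direct shear f_v = P/L_w = 18.7/19 = 0.9842 kip/in.
Moment M = P × e = 18.7 × 10.5 = 196.35 kip·in; bending f_b = M/S = 6.527 kip/in.
f_max = √(f_v² + f_b²) = √(0.9842² + 6.527²) = 6.601 kip/in.
r_n/Ω = (1/2.0) × 0.6 × 90 × (0.707 × 0.75) = 14.32 kip/in → adequate.

f_max ≈ 6.6 kip/in; adequate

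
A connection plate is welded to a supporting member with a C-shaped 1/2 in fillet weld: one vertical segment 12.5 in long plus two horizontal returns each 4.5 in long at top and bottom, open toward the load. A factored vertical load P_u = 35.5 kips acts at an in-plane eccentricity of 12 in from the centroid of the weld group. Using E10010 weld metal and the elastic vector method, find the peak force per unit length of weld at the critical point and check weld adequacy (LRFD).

f_max ≈ 6.49 kip/in; adequate

E100XX → F_EXX = 100 ksi.
Total weld length L_w = 21.5 in. Treat welds as unit-width lines.
Centroid: x̄ = 2×4.5×2.25 / 21.5 = 0.9419 in from the vertical weld.
Polar moment about centroid: J = I_x + I_y = [12.5³/12 + 2×4.5×6.25²] + [12.5×0.9419² + 2(4.5³/12 + 4.5×1.308²)] = 556 in³.
Direct shear f_v = P/L_w = 35.5 / 21.5 = 1.651 kip/in (vertical).
Torsion M = P·e = 35.5 × 12 = 426 kip·in.
Critical point at (x, y) = (3.558, 6.25) from centroid. f_tx = M·y/J = 4.789 kip/in; f_ty = M·x/J = 2.726 kip/in.
Resultant f_max = √[f_tx² + (f_v + f_ty)²] = √[4.789² + (1.651 + 2.726)²] = 6.488 kip/in.
Capacity per unit length: φr_n = 0.75 × 0.6 × 100 × (0.707 × 0.5) = 15.91 kip/in.
6.488 ≤ 15.91 → adequate.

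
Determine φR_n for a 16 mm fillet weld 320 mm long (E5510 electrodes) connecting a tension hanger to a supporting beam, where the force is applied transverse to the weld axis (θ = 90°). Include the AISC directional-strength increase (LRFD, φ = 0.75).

φR_n ≈ 1340 kN

E55XX → F_EXX = 550 MPa.
t_e = 0.707 × 16 = 11.31 mm; A_we = 11.31 × 320 = 3620 mm².
Directional factor: 1.0 + 0.5 sin^1.5(90°) = 1.5.
F_nw = 0.6 × 550 × 1.5 = 495 MPa.
φR_n = 0.75 × 495 × 3620 × 10⁻³ = 1344 kN.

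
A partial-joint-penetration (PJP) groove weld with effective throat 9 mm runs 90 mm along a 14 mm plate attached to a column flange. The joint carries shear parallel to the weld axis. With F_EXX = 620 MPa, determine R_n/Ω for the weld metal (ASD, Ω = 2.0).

Effective throat (given) t_e = 9 mm.
A_we = 9 × 90 = 810 mm².
F_nw = 0.6 F_EXX = 372 MPa.
R_n/Ω = (372 × 810) / 2.0 × 10⁻³ = 150.7 kN.

R_n/Ω ≈ 151 kN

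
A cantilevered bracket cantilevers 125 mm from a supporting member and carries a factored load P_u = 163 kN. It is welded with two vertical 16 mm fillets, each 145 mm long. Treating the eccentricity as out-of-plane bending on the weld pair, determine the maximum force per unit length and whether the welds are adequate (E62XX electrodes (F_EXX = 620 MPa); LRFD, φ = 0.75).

L_w = 2 × 145 = 290 mm; section modulus (unit throat) S = 2 × L²/6 = 7008 mm².
Direct shear f_v = P/L_w = 163×10³/290 = 562.1 N/mm.
Moment M = P × e = 163×10³ × 125 = 20375000 N·mm; bending f_b = M/S = 2907 N/mm.
f_max = √(f_v² + f_b²) = √(562.1² + 2907²) = 2961 N/mm.
φr_n = 0.75 × 0.6 × 620 × (0.707 × 16) = 3156 N/mm → adequate.

f_max ≈ 2960 N/mm; adequate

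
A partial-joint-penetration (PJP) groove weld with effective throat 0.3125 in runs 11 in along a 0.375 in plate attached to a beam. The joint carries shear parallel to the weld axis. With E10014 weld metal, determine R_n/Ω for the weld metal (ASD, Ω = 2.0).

R_n/Ω ≈ 103 kips

E100XX → F_EXX = 100 ksi.
Effective throat (given) t_e = 0.3125 in.
A_we = 0.3125 × 11 = 3.438 in².
F_nw = 0.6 F_EXX = 60 ksi.
R_n/Ω = (60 × 3.438) / 2.0 = 103.1 kips.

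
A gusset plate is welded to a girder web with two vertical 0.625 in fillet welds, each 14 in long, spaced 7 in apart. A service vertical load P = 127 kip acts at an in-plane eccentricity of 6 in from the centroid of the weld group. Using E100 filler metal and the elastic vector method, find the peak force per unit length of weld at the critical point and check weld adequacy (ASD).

E100XX → F_EXX = 100 ksi.
Total weld length L_w = 28 in. Treat welds as unit-width lines.
Polar moment about centroid: J = 2[d³/12 + d(b/2)²] = 2[14³/12 + 14×3.5²] = 800.3 in³.
Direct shear f_v = P/L_w = 127 / 28 = 4.536 kip/in (vertical).
Torsion M = P·e = 127 × 6 = 762 kip·in.
Critical point at (x, y) = (3.5, 7) from centroid. f_tx = M·y/J = 6.665 kip/in; f_ty = M·x/J = 3.332 kip/in.
Resultant f_max = √[f_tx² + (f_v + f_ty)²] = √[6.665² + (4.536 + 3.332)²] = 10.31 kip/in.
Capacity per unit length: r_n/Ω = (1/2.0) × 0.6 × 100 × (0.707 × 0.625) = 13.26 kip/in.
10.31 ≤ 13.26 → adequate.

f_max ≈ 10.3 kip/in; adequate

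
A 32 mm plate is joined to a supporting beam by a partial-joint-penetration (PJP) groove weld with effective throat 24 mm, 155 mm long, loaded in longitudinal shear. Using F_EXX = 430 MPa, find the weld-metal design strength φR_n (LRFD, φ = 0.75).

Effective throat (given) t_e = 24 mm.
A_we = 24 × 155 = 3720 mm².
F_nw = 0.6 F_EXX = 258 MPa.
φR_n = 0.75 × 258 × 3720 × 10⁻³ = 719.8 kN.

φR_n ≈ 720 kN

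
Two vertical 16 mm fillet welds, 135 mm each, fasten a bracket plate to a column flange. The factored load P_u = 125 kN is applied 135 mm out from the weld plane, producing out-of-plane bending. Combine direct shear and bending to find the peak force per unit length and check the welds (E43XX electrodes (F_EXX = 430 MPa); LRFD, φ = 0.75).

f_max ≈ 2820 N/mm; NOT adequate

L_w = 2 × 135 = 270 mm; section modulus (unit throat) S = 2 × L²/6 = 6075 mm².
Direct shear f_v = P/L_w = 125×10³/270 = 463 N/mm.
Moment M = P × e = 125×10³ × 135 = 16875000 N·mm; bending f_b = M/S = 2778 N/mm.
f_max = √(f_v² + f_b²) = √(463² + 2778²) = 2816 N/mm.
φr_n = 0.75 × 0.6 × 430 × (0.707 × 16) = 2189 N/mm → NOT adequate.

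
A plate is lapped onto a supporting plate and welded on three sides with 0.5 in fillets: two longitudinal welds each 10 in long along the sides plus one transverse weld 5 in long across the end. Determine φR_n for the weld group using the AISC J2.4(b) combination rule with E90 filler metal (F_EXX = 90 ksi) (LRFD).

φR_n ≈ 358 kip

t_e = 0.707 × 0.5 = 0.3535 in.
R_nwl = 0.6 × 90 × 0.3535 × 20 = 381.8 kip (longitudinal, 2 welds).
R_nwt = 0.6 × 90 × 0.3535 × 5 = 95.44 kip (transverse, base value).
(i) R_nwl + R_nwt = 477.2 kip; (ii) 0.85 R_nwl + 1.5 R_nwt = 467.7 kip.
R_n = max = 477.2 kip [governs: (i)]; φR_n = 357.9 kip.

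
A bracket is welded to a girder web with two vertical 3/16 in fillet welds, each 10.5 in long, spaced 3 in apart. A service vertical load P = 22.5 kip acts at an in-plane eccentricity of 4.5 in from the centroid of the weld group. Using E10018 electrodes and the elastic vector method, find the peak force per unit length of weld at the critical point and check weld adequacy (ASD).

f_max ≈ 2.79 kip/in; adequate

E100XX → F_EXX = 100 ksi.
Total weld length L_w = 21 in. Treat welds as unit-width lines.
Polar moment about centroid: J = 2[d³/12 + d(b/2)²] = 2[10.5³/12 + 10.5×1.5²] = 240.2 in³.
Direct shear f_v = P/L_w = 22.5 / 21 = 1.071 kip/in (vertical).
Torsion M = P·e = 22.5 × 4.5 = 101.25 kip·in.
Critical point at (x, y) = (1.5, 5.25) from centroid. f_tx = M·y/J = 2.213 kip/in; f_ty = M·x/J = 0.6323 kip/in.
Resultant f_max = √[f_tx² + (f_v + f_ty)²] = √[2.213² + (1.071 + 0.6323)²] = 2.793 kip/in.
Capacity per unit length: r_n/Ω = (1/2.0) × 0.6 × 100 × (0.707 × 0.1875) = 3.977 kip/in.
2.793 ≤ 3.977 → adequate.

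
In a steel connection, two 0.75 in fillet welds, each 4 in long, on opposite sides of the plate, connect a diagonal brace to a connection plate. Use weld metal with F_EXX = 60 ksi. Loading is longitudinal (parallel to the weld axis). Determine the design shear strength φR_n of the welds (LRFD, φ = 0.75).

Effective throat t_e = 0.707 × 0.75 = 0.5302 in.
Total length L = 8 in; A_we = 0.5302 × 8 = 4.242 in².
F_nw = 0.6 F_EXX = 0.6 × 60 = 36 ksi.
φR_n = 0.75 × 36 × 4.242 = 114.5 kips.

φR_n ≈ 115 kips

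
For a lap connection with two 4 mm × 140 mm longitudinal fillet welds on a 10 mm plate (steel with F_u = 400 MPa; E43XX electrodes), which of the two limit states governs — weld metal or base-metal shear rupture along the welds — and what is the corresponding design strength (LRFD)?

φR_n ≈ 153 kN (weld metal governs)

E43XX → F_EXX = 430 MPa.
t_e = 0.707 × 4 = 2.828 mm; L = 280 mm.
Weld metal: φR_n = 0.75 × 0.6 × 430 × 2.828 × 280 × 10⁻³ = 153.2 kN.
Base metal (shear rupture): φR_n = 0.75 × 0.6 × 400 × 10 × 280 × 10⁻³ = 504 kN.
Governing: weld metal.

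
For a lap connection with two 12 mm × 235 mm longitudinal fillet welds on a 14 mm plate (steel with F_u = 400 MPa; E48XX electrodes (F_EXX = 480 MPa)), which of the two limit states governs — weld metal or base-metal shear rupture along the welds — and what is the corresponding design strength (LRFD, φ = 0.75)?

φR_n ≈ 861 kN (weld metal governs)

t_e = 0.707 × 12 = 8.484 mm; L = 470 mm.
Weld metal: φR_n = 0.75 × 0.6 × 480 × 8.484 × 470 × 10⁻³ = 861.3 kN.
Base metal (shear rupture): φR_n = 0.75 × 0.6 × 400 × 14 × 470 × 10⁻³ = 1184 kN.
Governing: weld metal.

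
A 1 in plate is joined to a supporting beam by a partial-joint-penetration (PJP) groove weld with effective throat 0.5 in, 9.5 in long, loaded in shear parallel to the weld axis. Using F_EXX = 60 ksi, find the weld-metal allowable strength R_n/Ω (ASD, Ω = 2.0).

Effective throat (given) t_e = 0.5 in.
A_we = 0.5 × 9.5 = 4.75 in².
F_nw = 0.6 F_EXX = 36 ksi.
R_n/Ω = (36 × 4.75) / 2.0 = 85.5 kips.

R_n/Ω ≈ 85.5 kips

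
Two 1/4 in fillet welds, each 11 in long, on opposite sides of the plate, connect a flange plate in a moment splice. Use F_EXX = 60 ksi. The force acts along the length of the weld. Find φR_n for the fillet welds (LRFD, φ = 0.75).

φR_n ≈ 105 kips

Effective throat t_e = 0.707 × 0.25 = 0.1767 in.
Total length L = 22 in; A_we = 0.1767 × 22 = 3.888 in².
F_nw = 0.6 F_EXX = 0.6 × 60 = 36 ksi.
φR_n = 0.75 × 36 × 3.888 = 105 kips.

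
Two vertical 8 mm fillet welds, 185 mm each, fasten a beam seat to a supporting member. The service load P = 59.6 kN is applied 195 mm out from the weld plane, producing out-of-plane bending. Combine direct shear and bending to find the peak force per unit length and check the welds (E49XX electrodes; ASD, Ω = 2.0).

E49XX → F_EXX = 490 MPa.
L_w = 2 × 185 = 370 mm; section modulus (unit throat) S = 2 × L²/6 = 11410 mm².
Direct shear f_v = P/L_w = 59.6×10³/370 = 161.1 N/mm.
Moment M = P × e = 59.6×10³ × 195 = 11622000 N·mm; bending f_b = M/S = 1019 N/mm.
f_max = √(f_v² + f_b²) = √(161.1² + 1019²) = 1031 N/mm.
r_n/Ω = (1/2.0) × 0.6 × 490 × (0.707 × 8) = 831.4 N/mm → NOT adequate.

f_max ≈ 1030 N/mm; NOT adequate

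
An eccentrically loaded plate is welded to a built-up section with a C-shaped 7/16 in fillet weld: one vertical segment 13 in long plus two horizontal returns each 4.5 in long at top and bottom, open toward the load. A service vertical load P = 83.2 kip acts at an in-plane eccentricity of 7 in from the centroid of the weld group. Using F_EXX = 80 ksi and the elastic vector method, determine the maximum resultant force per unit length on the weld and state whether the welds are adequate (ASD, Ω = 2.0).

Total weld length L_w = 22 in. Treat welds as unit-width lines.
Centroid: x̄ = 2×4.5×2.25 / 22 = 0.9205 in from the vertical weld.
Polar moment about centroid: J = I_x + I_y = [13³/12 + 2×4.5×6.5²] + [13×0.9205² + 2(4.5³/12 + 4.5×1.33²)] = 605.4 in³.
Direct shear f_v = P/L_w = 83.2 / 22 = 3.782 kip/in (vertical).
Torsion M = P·e = 83.2 × 7 = 582.4 kip·in.
Critical point at (x, y) = (3.58, 6.5) from centroid. f_tx = M·y/J = 6.253 kip/in; f_ty = M·x/J = 3.443 kip/in.
Resultant f_max = √[f_tx² + (f_v + f_ty)²] = √[6.253² + (3.782 + 3.443)²] = 9.555 kip/in.
Capacity per unit length: r_n/Ω = (1/2.0) × 0.6 × 80 × (0.707 × 0.4375) = 7.423 kip/in.
9.555 > 7.423 → NOT adequate.

f_max ≈ 9.55 kip/in; NOT adequate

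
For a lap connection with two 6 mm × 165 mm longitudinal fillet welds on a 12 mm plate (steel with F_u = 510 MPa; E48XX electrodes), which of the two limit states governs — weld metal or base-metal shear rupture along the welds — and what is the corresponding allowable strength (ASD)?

R_n/Ω ≈ 202 kN (weld metal governs)

E48XX → F_EXX = 480 MPa.
t_e = 0.707 × 6 = 4.242 mm; L = 330 mm.
Weld metal: R_n/Ω = (1/2.0) × 0.6 × 480 × 4.242 × 330 × 10⁻³ = 201.6 kN.
Base metal (shear rupture): R_n/Ω = (1/2.0) × 0.6 × 510 × 12 × 330 × 10⁻³ = 605.9 kN.
Governing: weld metal.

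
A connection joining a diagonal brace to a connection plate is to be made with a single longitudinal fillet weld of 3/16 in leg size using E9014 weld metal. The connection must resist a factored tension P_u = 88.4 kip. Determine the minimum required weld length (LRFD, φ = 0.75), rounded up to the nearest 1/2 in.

L = 16.5 in

E90XX → F_EXX = 90 ksi.
Throat t_e = 0.707 × 0.1875 = 0.1326 in.
φr_n = 0.75 × 0.6 × 90 × 0.1326 = 5.369 kip/in.
L_req = P_u / φr_n = 88.4 / 5.369 = 16.47 in total.
Round up → use L = 16.5 in.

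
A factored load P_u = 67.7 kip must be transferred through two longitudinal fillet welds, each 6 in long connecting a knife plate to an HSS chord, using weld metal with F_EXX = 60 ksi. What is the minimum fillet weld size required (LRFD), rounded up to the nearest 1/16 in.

w = 5/16 in

Total weld length L = 12 in.
Required throat t_e = P_u / (φ × 0.6 F_EXX × L) = 67.7 / (0.75 × 0.6 × 60 × 12) = 0.209 in.
Required leg w = t_e / 0.707 = 0.2955 in → use 5/16 in.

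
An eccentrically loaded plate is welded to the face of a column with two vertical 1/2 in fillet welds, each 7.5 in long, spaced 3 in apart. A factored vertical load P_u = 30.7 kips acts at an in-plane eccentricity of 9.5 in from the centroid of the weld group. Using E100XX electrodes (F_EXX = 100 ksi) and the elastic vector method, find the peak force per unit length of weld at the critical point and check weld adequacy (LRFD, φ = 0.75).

Total weld length L_w = 15 in. Treat welds as unit-width lines.
Polar moment about centroid: J = 2[d³/12 + d(b/2)²] = 2[7.5³/12 + 7.5×1.5²] = 104.1 in³.
Direct shear f_v = P/L_w = 30.7 / 15 = 2.047 kip/in (vertical).
Torsion M = P·e = 30.7 × 9.5 = 291.65 kip·in.
Critical point at (x, y) = (1.5, 3.75) from centroid. f_tx = M·y/J = 10.51 kip/in; f_ty = M·x/J = 4.204 kip/in.
Resultant f_max = √[f_tx² + (f_v + f_ty)²] = √[10.51² + (2.047 + 4.204)²] = 12.23 kip/in.
Capacity per unit length: φr_n = 0.75 × 0.6 × 100 × (0.707 × 0.5) = 15.91 kip/in.
12.23 ≤ 15.91 → adequate.

f_max ≈ 12.2 kip/in; adequate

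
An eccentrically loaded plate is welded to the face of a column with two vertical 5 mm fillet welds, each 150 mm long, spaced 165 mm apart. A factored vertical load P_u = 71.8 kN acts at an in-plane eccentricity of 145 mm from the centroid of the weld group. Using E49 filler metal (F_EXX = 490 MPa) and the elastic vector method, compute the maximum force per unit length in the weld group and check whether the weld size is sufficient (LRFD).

Total weld length L_w = 300 mm. Treat welds as unit-width lines.
Polar moment about centroid: J = 2[d³/12 + d(b/2)²] = 2[150³/12 + 150×82.5²] = 2604000 mm³.
Direct shear f_v = P/L_w = 71.8×10³ / 300 = 239.3 N/mm (vertical).
Torsion M = P·e = 71.8×10³ × 145 = 10411000 N·mm.
Critical point at (x, y) = (82.5, 75) from centroid. f_tx = M·y/J = 299.8 N/mm; f_ty = M·x/J = 329.8 N/mm.
Resultant f_max = √[f_tx² + (f_v + f_ty)²] = √[299.8² + (239.3 + 329.8)²] = 643.3 N/mm.
Capacity per unit length: φr_n = 0.75 × 0.6 × 490 × (0.707 × 5) = 779.5 N/mm.
643.3 ≤ 779.5 → adequate.

f_max ≈ 643 N/mm; adequate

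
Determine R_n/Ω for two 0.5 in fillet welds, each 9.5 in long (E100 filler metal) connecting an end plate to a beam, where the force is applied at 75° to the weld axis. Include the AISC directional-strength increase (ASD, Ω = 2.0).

E100XX → F_EXX = 100 ksi.
t_e = 0.707 × 0.5 = 0.3535 in; A_we = 0.3535 × 19 = 6.716 in².
Directional factor: 1.0 + 0.5 sin^1.5(75°) = 1.475.
F_nw = 0.6 × 100 × 1.475 = 88.48 ksi.
R_n/Ω = (88.48 × 6.716) / 2.0 = 297.1 kip.

R_n/Ω ≈ 297 kip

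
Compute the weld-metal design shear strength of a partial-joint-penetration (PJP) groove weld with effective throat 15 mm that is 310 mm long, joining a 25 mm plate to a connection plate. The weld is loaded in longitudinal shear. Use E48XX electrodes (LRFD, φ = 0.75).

E48XX → F_EXX = 480 MPa.
Effective throat (given) t_e = 15 mm.
A_we = 15 × 310 = 4650 mm².
F_nw = 0.6 F_EXX = 288 MPa.
φR_n = 0.75 × 288 × 4650 × 10⁻³ = 1004 kN.

φR_n ≈ 1000 kN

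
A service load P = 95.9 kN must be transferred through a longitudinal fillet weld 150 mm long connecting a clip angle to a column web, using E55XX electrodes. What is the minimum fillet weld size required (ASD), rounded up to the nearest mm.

w = 6 mm

E55XX → F_EXX = 550 MPa.
Total weld length L = 150 mm.
Required throat t_e = P × Ω / (0.6 F_EXX × L) = 95.9 × 2.0 / (0.6 × 550 × 150 × 10⁻³) = 3.875 mm.
Required leg w = t_e / 0.707 = 5.481 mm → use 6 mm.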